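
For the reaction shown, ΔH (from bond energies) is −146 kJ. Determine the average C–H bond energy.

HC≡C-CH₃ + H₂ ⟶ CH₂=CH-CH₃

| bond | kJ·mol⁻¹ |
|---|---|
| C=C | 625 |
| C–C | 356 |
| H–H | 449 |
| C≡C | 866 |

D(C–H) ≈ 418 kJ/mol

Let D be the C–H bond energy.
Σ(broken) = 1×866 + 1×356 + 4×D + 1×449 = 1671 + 4D
Σ(formed) = 1×356 + 6×D + 1×625 = 981 + 6D
ΔH = Σ(broken) − Σ(formed) = (1671 + 4D) − (981 + 6D) = +690 − 2D
Setting this equal to −146 kJ gives 2D = 836, so D = 418 kJ/mol.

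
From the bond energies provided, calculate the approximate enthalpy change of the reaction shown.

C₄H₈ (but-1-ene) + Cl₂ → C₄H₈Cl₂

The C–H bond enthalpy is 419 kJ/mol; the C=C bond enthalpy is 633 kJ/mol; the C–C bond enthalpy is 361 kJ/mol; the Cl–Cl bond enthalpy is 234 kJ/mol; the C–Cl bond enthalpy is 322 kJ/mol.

Bonds broken (reactants):
  C–C: 2 × 361 = 722
  C–H: 8 × 419 = 3352
  C=C: 1 × 633 = 633
  Cl–Cl: 1 × 234 = 234
  Σ(broken) = 4941 kJ
Bonds formed (products):
  C–C: 3 × 361 = 1083
  C–Cl: 2 × 322 = 644
  C–H: 8 × 419 = 3352
  Σ(formed) = 5079 kJ
ΔH = Σ(broken) − Σ(formed) = 4941 − 5079 = −138 kJ

ΔH ≈ −138 kJ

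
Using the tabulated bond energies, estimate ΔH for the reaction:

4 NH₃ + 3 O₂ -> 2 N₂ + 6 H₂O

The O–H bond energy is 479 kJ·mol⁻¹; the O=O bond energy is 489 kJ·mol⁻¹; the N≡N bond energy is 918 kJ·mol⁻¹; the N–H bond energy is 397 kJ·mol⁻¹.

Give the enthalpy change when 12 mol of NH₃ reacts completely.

ΔH = −4059 kJ

Bonds broken (reactants):
  N–H: 12 × 397 = 4764
  O=O: 3 × 489 = 1467
  Σ(broken) = 6231 kJ
Bonds formed (products):
  N≡N: 2 × 918 = 1836
  O–H: 12 × 479 = 5748
  Σ(formed) = 7584 kJ
ΔH = Σ(broken) − Σ(formed) = 6231 − 7584 = −1353 kJ
For 3× the reaction as written: 3 × (−1353) = −4059 kJ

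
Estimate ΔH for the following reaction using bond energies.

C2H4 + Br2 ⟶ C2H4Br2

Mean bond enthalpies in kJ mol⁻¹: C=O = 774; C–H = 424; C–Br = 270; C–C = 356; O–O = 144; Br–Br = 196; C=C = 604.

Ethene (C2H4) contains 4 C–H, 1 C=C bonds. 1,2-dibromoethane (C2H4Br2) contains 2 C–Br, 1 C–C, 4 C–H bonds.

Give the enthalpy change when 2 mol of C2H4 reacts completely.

Bonds broken (reactants):
  Br–Br: 1 × 196 = 196
  C–H: 4 × 424 = 1696
  C=C: 1 × 604 = 604
  Σ(broken) = 2496 kJ
Bonds formed (products):
  C–Br: 2 × 270 = 540
  C–C: 1 × 356 = 356
  C–H: 4 × 424 = 1696
  Σ(formed) = 2592 kJ
ΔH = Σ(broken) − Σ(formed) = 2496 − 2592 = −96 kJ
For 2× the reaction as written: 2 × (−96) = −192 kJ

ΔH = −192 kJ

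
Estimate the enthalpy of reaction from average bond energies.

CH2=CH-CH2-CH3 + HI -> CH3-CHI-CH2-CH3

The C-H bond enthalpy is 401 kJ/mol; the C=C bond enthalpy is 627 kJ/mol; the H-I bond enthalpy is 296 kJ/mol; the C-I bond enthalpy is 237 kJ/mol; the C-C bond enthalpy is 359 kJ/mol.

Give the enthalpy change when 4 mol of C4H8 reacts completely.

Bonds broken (reactants):
  C-C: 2 × 359 = 718
  C-H: 8 × 401 = 3208
  C=C: 1 × 627 = 627
  H-I: 1 × 296 = 296
  Σ(broken) = 4849 kJ
Bonds formed (products):
  C-C: 3 × 359 = 1077
  C-H: 9 × 401 = 3609
  C-I: 1 × 237 = 237
  Σ(formed) = 4923 kJ
ΔH = Σ(broken) − Σ(formed) = 4849 − 4923 = −74 kJ
For 4× the reaction as written: 4 × (−74) = −296 kJ

ΔH = −296 kJ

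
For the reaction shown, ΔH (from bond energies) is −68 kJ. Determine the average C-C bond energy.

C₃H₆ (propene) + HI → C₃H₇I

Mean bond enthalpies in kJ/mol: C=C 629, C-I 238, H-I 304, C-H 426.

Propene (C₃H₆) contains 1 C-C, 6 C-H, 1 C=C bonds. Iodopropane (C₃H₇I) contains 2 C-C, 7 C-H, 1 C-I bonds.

Let D be the C-C bond energy.
Σ(broken) = 1×D + 6×426 + 1×629 + 1×304 = 3489 + D
Σ(formed) = 2×D + 7×426 + 1×238 = 3220 + 2D
ΔH = Σ(broken) − Σ(formed) = (3489 + D) − (3220 + 2D) = +269 − D
Setting this equal to −68 kJ gives D = 337 kJ/mol.

D(C-C) ≈ 337 kJ/mol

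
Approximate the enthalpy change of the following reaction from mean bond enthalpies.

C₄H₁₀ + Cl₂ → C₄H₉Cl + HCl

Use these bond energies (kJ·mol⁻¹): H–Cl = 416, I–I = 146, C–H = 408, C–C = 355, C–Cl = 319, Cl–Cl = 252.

Bonds broken (reactants):
  C–C: 3 × 355 = 1065
  C–H: 10 × 408 = 4080
  Cl–Cl: 1 × 252 = 252
  Σ(broken) = 5397 kJ
Bonds formed (products):
  C–C: 3 × 355 = 1065
  C–Cl: 1 × 319 = 319
  C–H: 9 × 408 = 3672
  H–Cl: 1 × 416 = 416
  Σ(formed) = 5472 kJ
ΔH = Σ(broken) − Σ(formed) = 5397 − 5472 = −75 kJ

ΔH ≈ −75 kJ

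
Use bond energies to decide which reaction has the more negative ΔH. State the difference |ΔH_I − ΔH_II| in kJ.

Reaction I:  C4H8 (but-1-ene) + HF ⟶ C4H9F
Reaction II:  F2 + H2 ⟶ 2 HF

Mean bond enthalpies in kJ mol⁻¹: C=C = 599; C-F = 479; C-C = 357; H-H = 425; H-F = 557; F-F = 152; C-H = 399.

Reaction I:
  Bonds broken (reactants):
    C-C: 2 × 357 = 714
    C-H: 8 × 399 = 3192
    C=C: 1 × 599 = 599
    H-F: 1 × 557 = 557
    Σ(broken) = 5062 kJ
  Bonds formed (products):
    C-C: 3 × 357 = 1071
    C-F: 1 × 479 = 479
    C-H: 9 × 399 = 3591
    Σ(formed) = 5141 kJ
  ΔH_I = 5062 − 5141 = −79 kJ
Reaction II:
  Bonds broken (reactants):
    F-F: 1 × 152 = 152
    H-H: 1 × 425 = 425
    Σ(broken) = 577 kJ
  Bonds formed (products):
    H-F: 2 × 557 = 1114
    Σ(formed) = 1114 kJ
  ΔH_II = 577 − 1114 = −537 kJ
ΔH_I − ΔH_II = +458 kJ, so reaction II has the more negative ΔH; |ΔH_I − ΔH_II| = 458 kJ.

Reaction II, by 458 kJ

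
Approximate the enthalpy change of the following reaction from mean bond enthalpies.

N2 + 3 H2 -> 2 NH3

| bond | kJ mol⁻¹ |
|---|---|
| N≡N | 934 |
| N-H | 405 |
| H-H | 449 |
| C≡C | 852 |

ΔH ≈ −149 kJ

Bonds broken (reactants):
  H-H: 3 × 449 = 1347
  N≡N: 1 × 934 = 934
  Σ(broken) = 2281 kJ
Bonds formed (products):
  N-H: 6 × 405 = 2430
  Σ(formed) = 2430 kJ
ΔH = Σ(broken) − Σ(formed) = 2281 − 2430 = −149 kJ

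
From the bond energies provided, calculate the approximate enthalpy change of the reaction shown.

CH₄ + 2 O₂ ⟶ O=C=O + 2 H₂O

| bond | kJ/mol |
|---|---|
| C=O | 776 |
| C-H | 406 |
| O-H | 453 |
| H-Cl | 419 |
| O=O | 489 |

Bonds broken (reactants):
  C-H: 4 × 406 = 1624
  O=O: 2 × 489 = 978
  Σ(broken) = 2602 kJ
Bonds formed (products):
  C=O: 2 × 776 = 1552
  O-H: 4 × 453 = 1812
  Σ(formed) = 3364 kJ
ΔH = Σ(broken) − Σ(formed) = 2602 − 3364 = −762 kJ

ΔH ≈ −762 kJ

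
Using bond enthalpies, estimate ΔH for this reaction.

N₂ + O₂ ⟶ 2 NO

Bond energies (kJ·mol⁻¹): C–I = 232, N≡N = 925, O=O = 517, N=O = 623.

ΔH ≈ +196 kJ

Bonds broken (reactants):
  N≡N: 1 × 925 = 925
  O=O: 1 × 517 = 517
  Σ(broken) = 1442 kJ
Bonds formed (products):
  N=O: 2 × 623 = 1246
  Σ(formed) = 1246 kJ
ΔH = Σ(broken) − Σ(formed) = 1442 − 1246 = +196 kJ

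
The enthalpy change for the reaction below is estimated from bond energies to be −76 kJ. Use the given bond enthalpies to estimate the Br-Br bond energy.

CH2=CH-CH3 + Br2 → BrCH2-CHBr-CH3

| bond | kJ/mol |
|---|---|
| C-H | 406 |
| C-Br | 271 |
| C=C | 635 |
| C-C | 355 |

D(Br-Br) ≈ 186 kJ/mol

Let D be the Br-Br bond energy.
Σ(broken) = 1×D + 1×355 + 6×406 + 1×635 = 3426 + D
Σ(formed) = 2×271 + 2×355 + 6×406 = 3688
ΔH = Σ(broken) − Σ(formed) = (3426 + D) − (3688) = −262 + D
Setting this equal to −76 kJ gives D = 186 kJ/mol.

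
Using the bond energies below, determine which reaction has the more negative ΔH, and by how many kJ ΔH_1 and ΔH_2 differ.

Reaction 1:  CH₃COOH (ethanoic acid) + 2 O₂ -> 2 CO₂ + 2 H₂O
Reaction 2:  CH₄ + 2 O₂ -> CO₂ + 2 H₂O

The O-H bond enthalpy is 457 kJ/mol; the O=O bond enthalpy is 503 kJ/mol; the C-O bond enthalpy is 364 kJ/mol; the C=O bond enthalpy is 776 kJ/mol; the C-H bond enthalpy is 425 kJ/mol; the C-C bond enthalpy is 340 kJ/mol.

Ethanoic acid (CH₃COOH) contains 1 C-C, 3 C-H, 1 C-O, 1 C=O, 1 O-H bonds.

Reaction 1, by 40 kJ

Reaction 1:
  Bonds broken (reactants):
    C-C: 1 × 340 = 340
    C-H: 3 × 425 = 1275
    C-O: 1 × 364 = 364
    C=O: 1 × 776 = 776
    O-H: 1 × 457 = 457
    O=O: 2 × 503 = 1006
    Σ(broken) = 4218 kJ
  Bonds formed (products):
    C=O: 4 × 776 = 3104
    O-H: 4 × 457 = 1828
    Σ(formed) = 4932 kJ
  ΔH_1 = 4218 − 4932 = −714 kJ
Reaction 2:
  Bonds broken (reactants):
    C-H: 4 × 425 = 1700
    O=O: 2 × 503 = 1006
    Σ(broken) = 2706 kJ
  Bonds formed (products):
    C=O: 2 × 776 = 1552
    O-H: 4 × 457 = 1828
    Σ(formed) = 3380 kJ
  ΔH_2 = 2706 − 3380 = −674 kJ
ΔH_1 − ΔH_2 = −40 kJ, so reaction 1 has the more negative ΔH; |ΔH_1 − ΔH_2| = 40 kJ.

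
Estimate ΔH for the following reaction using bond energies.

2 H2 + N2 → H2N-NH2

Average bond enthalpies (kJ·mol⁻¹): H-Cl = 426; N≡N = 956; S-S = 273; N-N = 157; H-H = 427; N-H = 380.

Bonds broken (reactants):
  H-H: 2 × 427 = 854
  N≡N: 1 × 956 = 956
  Σ(broken) = 1810 kJ
Bonds formed (products):
  N-H: 4 × 380 = 1520
  N-N: 1 × 157 = 157
  Σ(formed) = 1677 kJ
ΔH = Σ(broken) − Σ(formed) = 1810 − 1677 = +133 kJ

ΔH ≈ +133 kJ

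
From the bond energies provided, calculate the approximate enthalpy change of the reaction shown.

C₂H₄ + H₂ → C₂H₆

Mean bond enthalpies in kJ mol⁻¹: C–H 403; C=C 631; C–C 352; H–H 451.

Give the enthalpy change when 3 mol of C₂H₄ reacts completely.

Bonds broken (reactants):
  C–H: 4 × 403 = 1612
  C=C: 1 × 631 = 631
  H–H: 1 × 451 = 451
  Σ(broken) = 2694 kJ
Bonds formed (products):
  C–C: 1 × 352 = 352
  C–H: 6 × 403 = 2418
  Σ(formed) = 2770 kJ
ΔH = Σ(broken) − Σ(formed) = 2694 − 2770 = −76 kJ
For 3× the reaction as written: 3 × (−76) = −228 kJ

ΔH = −228 kJ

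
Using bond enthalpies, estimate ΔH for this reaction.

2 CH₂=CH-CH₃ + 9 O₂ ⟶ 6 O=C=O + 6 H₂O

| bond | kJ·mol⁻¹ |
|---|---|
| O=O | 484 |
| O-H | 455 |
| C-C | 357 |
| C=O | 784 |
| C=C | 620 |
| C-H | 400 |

Bonds broken (reactants):
  C-C: 2 × 357 = 714
  C-H: 12 × 400 = 4800
  C=C: 2 × 620 = 1240
  O=O: 9 × 484 = 4356
  Σ(broken) = 11110 kJ
Bonds formed (products):
  C=O: 12 × 784 = 9408
  O-H: 12 × 455 = 5460
  Σ(formed) = 14868 kJ
ΔH = Σ(broken) − Σ(formed) = 11110 − 14868 = −3758 kJ

ΔH ≈ −3758 kJ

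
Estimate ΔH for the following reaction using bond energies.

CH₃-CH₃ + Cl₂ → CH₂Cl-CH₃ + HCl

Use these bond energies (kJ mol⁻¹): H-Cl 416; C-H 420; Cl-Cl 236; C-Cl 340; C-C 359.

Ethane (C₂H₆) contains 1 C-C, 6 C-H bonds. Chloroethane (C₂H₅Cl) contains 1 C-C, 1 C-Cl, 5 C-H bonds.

Bonds broken (reactants):
  C-C: 1 × 359 = 359
  C-H: 6 × 420 = 2520
  Cl-Cl: 1 × 236 = 236
  Σ(broken) = 3115 kJ
Bonds formed (products):
  C-C: 1 × 359 = 359
  C-Cl: 1 × 340 = 340
  C-H: 5 × 420 = 2100
  H-Cl: 1 × 416 = 416
  Σ(formed) = 3215 kJ
ΔH = Σ(broken) − Σ(formed) = 3115 − 3215 = −100 kJ

ΔH ≈ −100 kJ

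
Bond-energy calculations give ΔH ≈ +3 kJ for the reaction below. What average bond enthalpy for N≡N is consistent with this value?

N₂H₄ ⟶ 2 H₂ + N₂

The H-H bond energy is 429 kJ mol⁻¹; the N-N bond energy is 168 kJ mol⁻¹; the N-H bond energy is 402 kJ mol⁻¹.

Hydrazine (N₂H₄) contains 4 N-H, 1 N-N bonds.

D(N≡N) ≈ 915 kJ/mol

Let D be the N≡N bond energy.
Σ(broken) = 4×402 + 1×168 = 1776
Σ(formed) = 2×429 + 1×D = 858 + D
ΔH = Σ(broken) − Σ(formed) = (1776) − (858 + D) = +918 − D
Setting this equal to +3 kJ gives D = 915 kJ/mol.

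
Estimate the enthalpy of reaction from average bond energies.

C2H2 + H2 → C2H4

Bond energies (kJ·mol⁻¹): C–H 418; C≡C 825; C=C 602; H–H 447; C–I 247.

Bonds broken (reactants):
  C≡C: 1 × 825 = 825
  C–H: 2 × 418 = 836
  H–H: 1 × 447 = 447
  Σ(broken) = 2108 kJ
Bonds formed (products):
  C–H: 4 × 418 = 1672
  C=C: 1 × 602 = 602
  Σ(formed) = 2274 kJ
ΔH = Σ(broken) − Σ(formed) = 2108 − 2274 = −166 kJ

ΔH ≈ −166 kJ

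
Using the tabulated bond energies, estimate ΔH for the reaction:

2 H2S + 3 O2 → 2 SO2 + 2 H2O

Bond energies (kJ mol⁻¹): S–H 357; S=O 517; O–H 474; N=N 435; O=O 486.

ΔH ≈ −1078 kJ

Bonds broken (reactants):
  O=O: 3 × 486 = 1458
  S–H: 4 × 357 = 1428
  Σ(broken) = 2886 kJ
Bonds formed (products):
  O–H: 4 × 474 = 1896
  S=O: 4 × 517 = 2068
  Σ(formed) = 3964 kJ
ΔH = Σ(broken) − Σ(formed) = 2886 − 3964 = −1078 kJ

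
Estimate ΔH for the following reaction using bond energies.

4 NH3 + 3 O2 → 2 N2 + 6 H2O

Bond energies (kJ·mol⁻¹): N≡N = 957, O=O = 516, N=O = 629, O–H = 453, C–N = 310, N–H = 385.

ΔH ≈ −1182 kJ

Bonds broken (reactants):
  N–H: 12 × 385 = 4620
  O=O: 3 × 516 = 1548
  Σ(broken) = 6168 kJ
Bonds formed (products):
  N≡N: 2 × 957 = 1914
  O–H: 12 × 453 = 5436
  Σ(formed) = 7350 kJ
ΔH = Σ(broken) − Σ(formed) = 6168 − 7350 = −1182 kJ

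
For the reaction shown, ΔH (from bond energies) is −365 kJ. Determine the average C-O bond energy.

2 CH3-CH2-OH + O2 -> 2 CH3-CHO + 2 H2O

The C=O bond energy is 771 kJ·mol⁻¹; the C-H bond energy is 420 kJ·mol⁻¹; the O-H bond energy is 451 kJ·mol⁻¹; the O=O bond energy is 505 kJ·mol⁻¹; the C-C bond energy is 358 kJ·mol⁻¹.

Let D be the C-O bond energy.
Σ(broken) = 2×358 + 10×420 + 2×D + 2×451 + 1×505 = 6323 + 2D
Σ(formed) = 2×358 + 8×420 + 2×771 + 4×451 = 7422
ΔH = Σ(broken) − Σ(formed) = (6323 + 2D) − (7422) = −1099 + 2D
Setting this equal to −365 kJ gives 2D = 734, so D = 367 kJ/mol.

D(C-O) ≈ 367 kJ/mol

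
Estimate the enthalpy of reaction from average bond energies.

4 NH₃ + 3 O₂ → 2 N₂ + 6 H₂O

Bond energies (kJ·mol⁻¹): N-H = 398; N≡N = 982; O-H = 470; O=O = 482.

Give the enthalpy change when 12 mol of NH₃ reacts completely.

Bonds broken (reactants):
  N-H: 12 × 398 = 4776
  O=O: 3 × 482 = 1446
  Σ(broken) = 6222 kJ
Bonds formed (products):
  N≡N: 2 × 982 = 1964
  O-H: 12 × 470 = 5640
  Σ(formed) = 7604 kJ
ΔH = Σ(broken) − Σ(formed) = 6222 − 7604 = −1382 kJ
For 3× the reaction as written: 3 × (−1382) = −4146 kJ

ΔH = −4146 kJ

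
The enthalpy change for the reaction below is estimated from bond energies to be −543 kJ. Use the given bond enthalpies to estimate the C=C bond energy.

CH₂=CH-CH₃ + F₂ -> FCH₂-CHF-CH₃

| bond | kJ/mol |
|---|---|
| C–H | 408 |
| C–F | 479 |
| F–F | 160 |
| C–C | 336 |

D(C=C) ≈ 591 kJ/mol

Let D be the C=C bond energy.
Σ(broken) = 1×336 + 6×408 + 1×D + 1×160 = 2944 + D
Σ(formed) = 2×336 + 2×479 + 6×408 = 4078
ΔH = Σ(broken) − Σ(formed) = (2944 + D) − (4078) = −1134 + D
Setting this equal to −543 kJ gives D = 591 kJ/mol.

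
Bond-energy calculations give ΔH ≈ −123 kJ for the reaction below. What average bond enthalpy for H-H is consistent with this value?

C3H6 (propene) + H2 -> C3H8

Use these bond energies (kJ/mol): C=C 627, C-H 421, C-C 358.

Let D be the H-H bond energy.
Σ(broken) = 1×358 + 6×421 + 1×627 + 1×D = 3511 + D
Σ(formed) = 2×358 + 8×421 = 4084
ΔH = Σ(broken) − Σ(formed) = (3511 + D) − (4084) = −573 + D
Setting this equal to −123 kJ gives D = 450 kJ/mol.

D(H-H) ≈ 450 kJ/mol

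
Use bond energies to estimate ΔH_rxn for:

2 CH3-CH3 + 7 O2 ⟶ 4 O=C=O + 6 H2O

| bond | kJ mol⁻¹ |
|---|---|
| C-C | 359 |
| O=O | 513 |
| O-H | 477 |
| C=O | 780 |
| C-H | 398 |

ΔH ≈ −2879 kJ

Bonds broken (reactants):
  C-C: 2 × 359 = 718
  C-H: 12 × 398 = 4776
  O=O: 7 × 513 = 3591
  Σ(broken) = 9085 kJ
Bonds formed (products):
  C=O: 8 × 780 = 6240
  O-H: 12 × 477 = 5724
  Σ(formed) = 11964 kJ
ΔH = Σ(broken) − Σ(formed) = 9085 − 11964 = −2879 kJ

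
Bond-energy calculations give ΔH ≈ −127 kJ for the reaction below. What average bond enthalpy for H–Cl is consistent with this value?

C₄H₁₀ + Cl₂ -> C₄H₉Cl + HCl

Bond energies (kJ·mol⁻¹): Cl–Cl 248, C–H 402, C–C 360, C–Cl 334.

Let D be the H–Cl bond energy.
Σ(broken) = 3×360 + 10×402 + 1×248 = 5348
Σ(formed) = 3×360 + 1×334 + 9×402 + 1×D = 5032 + D
ΔH = Σ(broken) − Σ(formed) = (5348) − (5032 + D) = +316 − D
Setting this equal to −127 kJ gives D = 443 kJ/mol.

D(H–Cl) ≈ 443 kJ/mol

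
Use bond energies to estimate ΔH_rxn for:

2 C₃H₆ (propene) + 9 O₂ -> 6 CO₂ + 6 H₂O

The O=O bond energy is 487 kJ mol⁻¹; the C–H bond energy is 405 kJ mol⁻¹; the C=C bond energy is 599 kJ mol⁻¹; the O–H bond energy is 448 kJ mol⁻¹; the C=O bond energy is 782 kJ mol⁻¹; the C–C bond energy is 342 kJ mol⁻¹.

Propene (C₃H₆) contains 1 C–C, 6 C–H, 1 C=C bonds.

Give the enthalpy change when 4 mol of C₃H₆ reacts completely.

Bonds broken (reactants):
  C–C: 2 × 342 = 684
  C–H: 12 × 405 = 4860
  C=C: 2 × 599 = 1198
  O=O: 9 × 487 = 4383
  Σ(broken) = 11125 kJ
Bonds formed (products):
  C=O: 12 × 782 = 9384
  O–H: 12 × 448 = 5376
  Σ(formed) = 14760 kJ
ΔH = Σ(broken) − Σ(formed) = 11125 − 14760 = −3635 kJ
For 2× the reaction as written: 2 × (−3635) = −7270 kJ

ΔH = −7270 kJ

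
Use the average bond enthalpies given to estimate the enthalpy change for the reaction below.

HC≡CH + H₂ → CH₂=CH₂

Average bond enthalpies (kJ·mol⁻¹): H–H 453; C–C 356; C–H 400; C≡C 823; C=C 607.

Bonds broken (reactants):
  C≡C: 1 × 823 = 823
  C–H: 2 × 400 = 800
  H–H: 1 × 453 = 453
  Σ(broken) = 2076 kJ
Bonds formed (products):
  C–H: 4 × 400 = 1600
  C=C: 1 × 607 = 607
  Σ(formed) = 2207 kJ
ΔH = Σ(broken) − Σ(formed) = 2076 − 2207 = −131 kJ

ΔH ≈ −131 kJ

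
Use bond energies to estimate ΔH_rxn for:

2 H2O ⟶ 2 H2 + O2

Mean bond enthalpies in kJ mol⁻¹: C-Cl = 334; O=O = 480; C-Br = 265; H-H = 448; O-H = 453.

Bonds broken (reactants):
  O-H: 4 × 453 = 1812
  Σ(broken) = 1812 kJ
Bonds formed (products):
  H-H: 2 × 448 = 896
  O=O: 1 × 480 = 480
  Σ(formed) = 1376 kJ
ΔH = Σ(broken) − Σ(formed) = 1812 − 1376 = +436 kJ

ΔH ≈ +436 kJ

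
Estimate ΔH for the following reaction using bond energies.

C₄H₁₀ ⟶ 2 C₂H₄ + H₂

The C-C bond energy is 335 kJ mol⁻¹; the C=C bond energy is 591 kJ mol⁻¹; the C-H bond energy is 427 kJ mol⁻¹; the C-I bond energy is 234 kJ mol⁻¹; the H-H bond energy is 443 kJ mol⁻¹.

ΔH ≈ +234 kJ

Bonds broken (reactants):
  C-C: 3 × 335 = 1005
  C-H: 10 × 427 = 4270
  Σ(broken) = 5275 kJ
Bonds formed (products):
  C-H: 8 × 427 = 3416
  C=C: 2 × 591 = 1182
  H-H: 1 × 443 = 443
  Σ(formed) = 5041 kJ
ΔH = Σ(broken) − Σ(formed) = 5275 − 5041 = +234 kJ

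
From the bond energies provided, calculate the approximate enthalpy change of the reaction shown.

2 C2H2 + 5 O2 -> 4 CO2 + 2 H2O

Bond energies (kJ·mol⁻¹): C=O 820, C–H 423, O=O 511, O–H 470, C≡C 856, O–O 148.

ΔH ≈ −2481 kJ

Bonds broken (reactants):
  C≡C: 2 × 856 = 1712
  C–H: 4 × 423 = 1692
  O=O: 5 × 511 = 2555
  Σ(broken) = 5959 kJ
Bonds formed (products):
  C=O: 8 × 820 = 6560
  O–H: 4 × 470 = 1880
  Σ(formed) = 8440 kJ
ΔH = Σ(broken) − Σ(formed) = 5959 − 8440 = −2481 kJ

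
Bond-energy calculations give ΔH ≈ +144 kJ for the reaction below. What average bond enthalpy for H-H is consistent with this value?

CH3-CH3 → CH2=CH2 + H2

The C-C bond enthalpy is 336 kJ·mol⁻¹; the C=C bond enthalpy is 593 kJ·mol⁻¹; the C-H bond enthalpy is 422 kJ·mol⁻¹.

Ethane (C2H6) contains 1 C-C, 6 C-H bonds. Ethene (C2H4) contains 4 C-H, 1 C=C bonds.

Let D be the H-H bond energy.
Σ(broken) = 1×336 + 6×422 = 2868
Σ(formed) = 4×422 + 1×593 + 1×D = 2281 + D
ΔH = Σ(broken) − Σ(formed) = (2868) − (2281 + D) = +587 − D
Setting this equal to +144 kJ gives D = 443 kJ/mol.

D(H-H) ≈ 443 kJ/mol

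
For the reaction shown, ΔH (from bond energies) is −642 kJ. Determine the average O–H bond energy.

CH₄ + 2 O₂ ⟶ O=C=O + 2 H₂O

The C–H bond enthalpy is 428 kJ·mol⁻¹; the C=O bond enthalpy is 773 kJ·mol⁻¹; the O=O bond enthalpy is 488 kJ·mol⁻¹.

Let D be the O–H bond energy.
Σ(broken) = 4×428 + 2×488 = 2688
Σ(formed) = 2×773 + 4×D = 1546 + 4D
ΔH = Σ(broken) − Σ(formed) = (2688) − (1546 + 4D) = +1142 − 4D
Setting this equal to −642 kJ gives 4D = 1784, so D = 446 kJ/mol.

D(O–H) ≈ 446 kJ/mol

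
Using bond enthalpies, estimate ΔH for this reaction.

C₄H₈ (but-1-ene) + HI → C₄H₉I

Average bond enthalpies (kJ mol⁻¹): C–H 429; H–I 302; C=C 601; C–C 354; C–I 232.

Bonds broken (reactants):
  C–C: 2 × 354 = 708
  C–H: 8 × 429 = 3432
  C=C: 1 × 601 = 601
  H–I: 1 × 302 = 302
  Σ(broken) = 5043 kJ
Bonds formed (products):
  C–C: 3 × 354 = 1062
  C–H: 9 × 429 = 3861
  C–I: 1 × 232 = 232
  Σ(formed) = 5155 kJ
ΔH = Σ(broken) − Σ(formed) = 5043 − 5155 = −112 kJ

ΔH ≈ −112 kJ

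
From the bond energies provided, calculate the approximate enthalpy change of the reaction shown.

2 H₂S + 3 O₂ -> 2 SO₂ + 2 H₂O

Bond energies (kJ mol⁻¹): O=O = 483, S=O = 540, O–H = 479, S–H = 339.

ΔH ≈ −1271 kJ

Bonds broken (reactants):
  O=O: 3 × 483 = 1449
  S–H: 4 × 339 = 1356
  Σ(broken) = 2805 kJ
Bonds formed (products):
  O–H: 4 × 479 = 1916
  S=O: 4 × 540 = 2160
  Σ(formed) = 4076 kJ
ΔH = Σ(broken) − Σ(formed) = 2805 − 4076 = −1271 kJ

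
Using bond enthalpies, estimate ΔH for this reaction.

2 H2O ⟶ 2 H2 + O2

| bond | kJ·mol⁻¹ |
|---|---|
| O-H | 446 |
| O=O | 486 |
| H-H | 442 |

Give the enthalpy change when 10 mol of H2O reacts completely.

Bonds broken (reactants):
  O-H: 4 × 446 = 1784
  Σ(broken) = 1784 kJ
Bonds formed (products):
  H-H: 2 × 442 = 884
  O=O: 1 × 486 = 486
  Σ(formed) = 1370 kJ
ΔH = Σ(broken) − Σ(formed) = 1784 − 1370 = +414 kJ
For 5× the reaction as written: 5 × (+414) = +2070 kJ

ΔH = +2070 kJ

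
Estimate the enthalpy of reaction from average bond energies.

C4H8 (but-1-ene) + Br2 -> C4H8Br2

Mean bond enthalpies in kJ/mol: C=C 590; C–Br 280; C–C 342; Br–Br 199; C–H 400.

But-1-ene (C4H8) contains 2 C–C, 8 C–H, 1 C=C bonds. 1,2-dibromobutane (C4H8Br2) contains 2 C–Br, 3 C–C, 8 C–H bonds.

ΔH ≈ −113 kJ

Bonds broken (reactants):
  Br–Br: 1 × 199 = 199
  C–C: 2 × 342 = 684
  C–H: 8 × 400 = 3200
  C=C: 1 × 590 = 590
  Σ(broken) = 4673 kJ
Bonds formed (products):
  C–Br: 2 × 280 = 560
  C–C: 3 × 342 = 1026
  C–H: 8 × 400 = 3200
  Σ(formed) = 4786 kJ
ΔH = Σ(broken) − Σ(formed) = 4673 − 4786 = −113 kJ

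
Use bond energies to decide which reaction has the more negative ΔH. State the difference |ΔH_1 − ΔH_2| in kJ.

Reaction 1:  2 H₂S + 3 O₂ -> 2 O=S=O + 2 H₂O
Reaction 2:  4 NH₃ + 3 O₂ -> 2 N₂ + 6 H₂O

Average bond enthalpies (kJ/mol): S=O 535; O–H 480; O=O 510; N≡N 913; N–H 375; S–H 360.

Reaction 2, by 466 kJ

Reaction 1:
  Bonds broken (reactants):
    O=O: 3 × 510 = 1530
    S–H: 4 × 360 = 1440
    Σ(broken) = 2970 kJ
  Bonds formed (products):
    O–H: 4 × 480 = 1920
    S=O: 4 × 535 = 2140
    Σ(formed) = 4060 kJ
  ΔH_1 = 2970 − 4060 = −1090 kJ
Reaction 2:
  Bonds broken (reactants):
    N–H: 12 × 375 = 4500
    O=O: 3 × 510 = 1530
    Σ(broken) = 6030 kJ
  Bonds formed (products):
    N≡N: 2 × 913 = 1826
    O–H: 12 × 480 = 5760
    Σ(formed) = 7586 kJ
  ΔH_2 = 6030 − 7586 = −1556 kJ
ΔH_1 − ΔH_2 = +466 kJ, so reaction 2 has the more negative ΔH; |ΔH_1 − ΔH_2| = 466 kJ.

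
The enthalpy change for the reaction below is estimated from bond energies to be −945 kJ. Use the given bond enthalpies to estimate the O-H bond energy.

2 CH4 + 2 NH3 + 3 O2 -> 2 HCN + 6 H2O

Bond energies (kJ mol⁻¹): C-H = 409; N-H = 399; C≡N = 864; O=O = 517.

Let D be the O-H bond energy.
Σ(broken) = 8×409 + 6×399 + 3×517 = 7217
Σ(formed) = 2×864 + 2×409 + 12×D = 2546 + 12D
ΔH = Σ(broken) − Σ(formed) = (7217) − (2546 + 12D) = +4671 − 12D
Setting this equal to −945 kJ gives 12D = 5616, so D = 468 kJ/mol.

D(O-H) ≈ 468 kJ/mol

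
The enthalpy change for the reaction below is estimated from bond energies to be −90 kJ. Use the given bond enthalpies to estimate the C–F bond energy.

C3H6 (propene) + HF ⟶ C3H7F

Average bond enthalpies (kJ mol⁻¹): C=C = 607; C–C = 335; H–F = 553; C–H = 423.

Let D be the C–F bond energy.
Σ(broken) = 1×335 + 6×423 + 1×607 + 1×553 = 4033
Σ(formed) = 2×335 + 1×D + 7×423 = 3631 + D
ΔH = Σ(broken) − Σ(formed) = (4033) − (3631 + D) = +402 − D
Setting this equal to −90 kJ gives D = 492 kJ/mol.

D(C–F) ≈ 492 kJ/mol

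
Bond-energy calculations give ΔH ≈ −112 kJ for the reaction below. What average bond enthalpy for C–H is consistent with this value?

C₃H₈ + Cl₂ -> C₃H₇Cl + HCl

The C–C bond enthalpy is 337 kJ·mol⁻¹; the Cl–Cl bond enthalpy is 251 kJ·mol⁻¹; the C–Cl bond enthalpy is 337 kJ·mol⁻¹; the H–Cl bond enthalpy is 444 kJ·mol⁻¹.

D(C–H) ≈ 418 kJ/mol

Let D be the C–H bond energy.
Σ(broken) = 2×337 + 8×D + 1×251 = 925 + 8D
Σ(formed) = 2×337 + 1×337 + 7×D + 1×444 = 1455 + 7D
ΔH = Σ(broken) − Σ(formed) = (925 + 8D) − (1455 + 7D) = −530 + D
Setting this equal to −112 kJ gives D = 418 kJ/mol.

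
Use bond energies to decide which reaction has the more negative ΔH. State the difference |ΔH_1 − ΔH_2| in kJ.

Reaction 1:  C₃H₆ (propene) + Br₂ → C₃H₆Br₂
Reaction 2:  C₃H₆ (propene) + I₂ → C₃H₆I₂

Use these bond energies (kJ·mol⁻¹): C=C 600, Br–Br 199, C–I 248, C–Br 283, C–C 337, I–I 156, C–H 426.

Reaction 1:
  Bonds broken (reactants):
    Br–Br: 1 × 199 = 199
    C–C: 1 × 337 = 337
    C–H: 6 × 426 = 2556
    C=C: 1 × 600 = 600
    Σ(broken) = 3692 kJ
  Bonds formed (products):
    C–Br: 2 × 283 = 566
    C–C: 2 × 337 = 674
    C–H: 6 × 426 = 2556
    Σ(formed) = 3796 kJ
  ΔH_1 = 3692 − 3796 = −104 kJ
Reaction 2:
  Bonds broken (reactants):
    C–C: 1 × 337 = 337
    C–H: 6 × 426 = 2556
    C=C: 1 × 600 = 600
    I–I: 1 × 156 = 156
    Σ(broken) = 3649 kJ
  Bonds formed (products):
    C–C: 2 × 337 = 674
    C–H: 6 × 426 = 2556
    C–I: 2 × 248 = 496
    Σ(formed) = 3726 kJ
  ΔH_2 = 3649 − 3726 = −77 kJ
ΔH_1 − ΔH_2 = −27 kJ, so reaction 1 has the more negative ΔH; |ΔH_1 − ΔH_2| = 27 kJ.

Reaction 1, by 27 kJ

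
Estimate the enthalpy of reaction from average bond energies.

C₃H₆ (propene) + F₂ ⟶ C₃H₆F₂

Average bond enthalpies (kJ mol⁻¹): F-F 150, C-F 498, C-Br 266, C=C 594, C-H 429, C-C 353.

Bonds broken (reactants):
  C-C: 1 × 353 = 353
  C-H: 6 × 429 = 2574
  C=C: 1 × 594 = 594
  F-F: 1 × 150 = 150
  Σ(broken) = 3671 kJ
Bonds formed (products):
  C-C: 2 × 353 = 706
  C-F: 2 × 498 = 996
  C-H: 6 × 429 = 2574
  Σ(formed) = 4276 kJ
ΔH = Σ(broken) − Σ(formed) = 3671 − 4276 = −605 kJ

ΔH ≈ −605 kJ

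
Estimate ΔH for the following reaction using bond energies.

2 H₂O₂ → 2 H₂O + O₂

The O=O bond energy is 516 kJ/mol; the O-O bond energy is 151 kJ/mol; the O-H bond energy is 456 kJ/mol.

ΔH ≈ −214 kJ

Bonds broken (reactants):
  O-H: 4 × 456 = 1824
  O-O: 2 × 151 = 302
  Σ(broken) = 2126 kJ
Bonds formed (products):
  O-H: 4 × 456 = 1824
  O=O: 1 × 516 = 516
  Σ(formed) = 2340 kJ
ΔH = Σ(broken) − Σ(formed) = 2126 − 2340 = −214 kJ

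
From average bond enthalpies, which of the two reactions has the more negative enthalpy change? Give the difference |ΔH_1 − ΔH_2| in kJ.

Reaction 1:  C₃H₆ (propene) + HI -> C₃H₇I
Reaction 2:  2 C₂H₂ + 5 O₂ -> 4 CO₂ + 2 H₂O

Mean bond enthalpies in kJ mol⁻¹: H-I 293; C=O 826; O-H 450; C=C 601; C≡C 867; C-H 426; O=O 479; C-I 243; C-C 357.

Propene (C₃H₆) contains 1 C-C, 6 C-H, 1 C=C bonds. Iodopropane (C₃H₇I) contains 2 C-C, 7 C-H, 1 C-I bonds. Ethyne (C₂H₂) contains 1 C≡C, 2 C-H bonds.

Reaction 1:
  Bonds broken (reactants):
    C-C: 1 × 357 = 357
    C-H: 6 × 426 = 2556
    C=C: 1 × 601 = 601
    H-I: 1 × 293 = 293
    Σ(broken) = 3807 kJ
  Bonds formed (products):
    C-C: 2 × 357 = 714
    C-H: 7 × 426 = 2982
    C-I: 1 × 243 = 243
    Σ(formed) = 3939 kJ
  ΔH_1 = 3807 − 3939 = −132 kJ
Reaction 2:
  Bonds broken (reactants):
    C≡C: 2 × 867 = 1734
    C-H: 4 × 426 = 1704
    O=O: 5 × 479 = 2395
    Σ(broken) = 5833 kJ
  Bonds formed (products):
    C=O: 8 × 826 = 6608
    O-H: 4 × 450 = 1800
    Σ(formed) = 8408 kJ
  ΔH_2 = 5833 − 8408 = −2575 kJ
ΔH_1 − ΔH_2 = +2443 kJ, so reaction 2 has the more negative ΔH; |ΔH_1 − ΔH_2| = 2443 kJ.

Reaction 2, by 2443 kJ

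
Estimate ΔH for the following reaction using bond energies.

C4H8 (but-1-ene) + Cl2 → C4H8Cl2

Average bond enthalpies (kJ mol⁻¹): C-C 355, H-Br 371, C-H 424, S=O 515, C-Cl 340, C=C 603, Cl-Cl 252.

ΔH ≈ −180 kJ

Bonds broken (reactants):
  C-C: 2 × 355 = 710
  C-H: 8 × 424 = 3392
  C=C: 1 × 603 = 603
  Cl-Cl: 1 × 252 = 252
  Σ(broken) = 4957 kJ
Bonds formed (products):
  C-C: 3 × 355 = 1065
  C-Cl: 2 × 340 = 680
  C-H: 8 × 424 = 3392
  Σ(formed) = 5137 kJ
ΔH = Σ(broken) − Σ(formed) = 4957 − 5137 = −180 kJ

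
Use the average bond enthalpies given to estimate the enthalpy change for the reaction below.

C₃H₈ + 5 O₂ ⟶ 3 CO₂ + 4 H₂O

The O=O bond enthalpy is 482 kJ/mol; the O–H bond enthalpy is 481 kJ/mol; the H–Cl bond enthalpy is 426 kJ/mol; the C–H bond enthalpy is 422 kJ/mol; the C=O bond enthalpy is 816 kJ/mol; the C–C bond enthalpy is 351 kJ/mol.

Bonds broken (reactants):
  C–C: 2 × 351 = 702
  C–H: 8 × 422 = 3376
  O=O: 5 × 482 = 2410
  Σ(broken) = 6488 kJ
Bonds formed (products):
  C=O: 6 × 816 = 4896
  O–H: 8 × 481 = 3848
  Σ(formed) = 8744 kJ
ΔH = Σ(broken) − Σ(formed) = 6488 − 8744 = −2256 kJ

ΔH ≈ −2256 kJ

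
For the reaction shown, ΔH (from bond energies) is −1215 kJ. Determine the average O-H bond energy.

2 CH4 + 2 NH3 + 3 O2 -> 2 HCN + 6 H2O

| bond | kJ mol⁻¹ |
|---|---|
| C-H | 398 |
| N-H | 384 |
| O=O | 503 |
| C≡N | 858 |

Let D be the O-H bond energy.
Σ(broken) = 8×398 + 6×384 + 3×503 = 6997
Σ(formed) = 2×858 + 2×398 + 12×D = 2512 + 12D
ΔH = Σ(broken) − Σ(formed) = (6997) − (2512 + 12D) = +4485 − 12D
Setting this equal to −1215 kJ gives 12D = 5700, so D = 475 kJ/mol.

D(O-H) ≈ 475 kJ/mol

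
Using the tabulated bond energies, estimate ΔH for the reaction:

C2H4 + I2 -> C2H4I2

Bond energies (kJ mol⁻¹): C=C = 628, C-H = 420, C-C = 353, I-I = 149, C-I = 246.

ΔH ≈ −68 kJ

Bonds broken (reactants):
  C-H: 4 × 420 = 1680
  C=C: 1 × 628 = 628
  I-I: 1 × 149 = 149
  Σ(broken) = 2457 kJ
Bonds formed (products):
  C-C: 1 × 353 = 353
  C-H: 4 × 420 = 1680
  C-I: 2 × 246 = 492
  Σ(formed) = 2525 kJ
ΔH = Σ(broken) − Σ(formed) = 2457 − 2525 = −68 kJ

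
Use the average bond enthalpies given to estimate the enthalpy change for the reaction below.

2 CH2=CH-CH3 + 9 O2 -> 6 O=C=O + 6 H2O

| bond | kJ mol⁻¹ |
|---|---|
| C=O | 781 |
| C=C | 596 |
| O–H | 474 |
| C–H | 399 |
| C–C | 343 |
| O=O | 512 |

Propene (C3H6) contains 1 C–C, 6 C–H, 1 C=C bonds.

ΔH ≈ −3786 kJ

Bonds broken (reactants):
  C–C: 2 × 343 = 686
  C–H: 12 × 399 = 4788
  C=C: 2 × 596 = 1192
  O=O: 9 × 512 = 4608
  Σ(broken) = 11274 kJ
Bonds formed (products):
  C=O: 12 × 781 = 9372
  O–H: 12 × 474 = 5688
  Σ(formed) = 15060 kJ
ΔH = Σ(broken) − Σ(formed) = 11274 − 15060 = −3786 kJ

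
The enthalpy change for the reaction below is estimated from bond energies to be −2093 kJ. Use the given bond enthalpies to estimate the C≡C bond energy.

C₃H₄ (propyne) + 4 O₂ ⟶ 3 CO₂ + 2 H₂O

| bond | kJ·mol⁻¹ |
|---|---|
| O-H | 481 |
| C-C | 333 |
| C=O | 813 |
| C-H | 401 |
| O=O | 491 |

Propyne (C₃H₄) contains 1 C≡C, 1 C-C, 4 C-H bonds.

D(C≡C) ≈ 808 kJ/mol

Let D be the C≡C bond energy.
Σ(broken) = 1×D + 1×333 + 4×401 + 4×491 = 3901 + D
Σ(formed) = 6×813 + 4×481 = 6802
ΔH = Σ(broken) − Σ(formed) = (3901 + D) − (6802) = −2901 + D
Setting this equal to −2093 kJ gives D = 808 kJ/mol.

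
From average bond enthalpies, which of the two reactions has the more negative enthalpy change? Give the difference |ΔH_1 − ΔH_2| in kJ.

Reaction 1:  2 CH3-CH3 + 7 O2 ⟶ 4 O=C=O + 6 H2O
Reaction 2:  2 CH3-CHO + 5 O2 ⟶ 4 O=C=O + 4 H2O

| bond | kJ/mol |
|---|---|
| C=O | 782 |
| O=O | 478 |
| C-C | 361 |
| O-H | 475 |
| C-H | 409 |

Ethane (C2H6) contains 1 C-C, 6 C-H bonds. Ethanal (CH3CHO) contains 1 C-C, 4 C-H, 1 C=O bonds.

Reaction 1, by 872 kJ

Reaction 1:
  Bonds broken (reactants):
    C-C: 2 × 361 = 722
    C-H: 12 × 409 = 4908
    O=O: 7 × 478 = 3346
    Σ(broken) = 8976 kJ
  Bonds formed (products):
    C=O: 8 × 782 = 6256
    O-H: 12 × 475 = 5700
    Σ(formed) = 11956 kJ
  ΔH_1 = 8976 − 11956 = −2980 kJ
Reaction 2:
  Bonds broken (reactants):
    C-C: 2 × 361 = 722
    C-H: 8 × 409 = 3272
    C=O: 2 × 782 = 1564
    O=O: 5 × 478 = 2390
    Σ(broken) = 7948 kJ
  Bonds formed (products):
    C=O: 8 × 782 = 6256
    O-H: 8 × 475 = 3800
    Σ(formed) = 10056 kJ
  ΔH_2 = 7948 − 10056 = −2108 kJ
ΔH_1 − ΔH_2 = −872 kJ, so reaction 1 has the more negative ΔH; |ΔH_1 − ΔH_2| = 872 kJ.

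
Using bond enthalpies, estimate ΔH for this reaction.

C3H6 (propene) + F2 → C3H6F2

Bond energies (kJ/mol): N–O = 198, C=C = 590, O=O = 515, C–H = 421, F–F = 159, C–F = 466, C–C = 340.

Bonds broken (reactants):
  C–C: 1 × 340 = 340
  C–H: 6 × 421 = 2526
  C=C: 1 × 590 = 590
  F–F: 1 × 159 = 159
  Σ(broken) = 3615 kJ
Bonds formed (products):
  C–C: 2 × 340 = 680
  C–F: 2 × 466 = 932
  C–H: 6 × 421 = 2526
  Σ(formed) = 4138 kJ
ΔH = Σ(broken) − Σ(formed) = 3615 − 4138 = −523 kJ

ΔH ≈ −523 kJ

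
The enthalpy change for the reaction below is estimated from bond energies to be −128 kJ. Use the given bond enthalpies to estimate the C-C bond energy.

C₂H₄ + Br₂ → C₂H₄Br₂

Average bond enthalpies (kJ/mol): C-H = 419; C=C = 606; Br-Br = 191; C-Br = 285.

D(C-C) ≈ 355 kJ/mol

Let D be the C-C bond energy.
Σ(broken) = 1×191 + 4×419 + 1×606 = 2473
Σ(formed) = 2×285 + 1×D + 4×419 = 2246 + D
ΔH = Σ(broken) − Σ(formed) = (2473) − (2246 + D) = +227 − D
Setting this equal to −128 kJ gives D = 355 kJ/mol.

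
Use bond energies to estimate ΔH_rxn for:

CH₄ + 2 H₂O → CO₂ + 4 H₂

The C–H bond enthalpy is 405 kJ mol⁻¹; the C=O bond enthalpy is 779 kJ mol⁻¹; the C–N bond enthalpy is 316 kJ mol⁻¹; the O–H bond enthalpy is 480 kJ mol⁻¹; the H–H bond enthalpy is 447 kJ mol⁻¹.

ΔH ≈ +194 kJ

Bonds broken (reactants):
  C–H: 4 × 405 = 1620
  O–H: 4 × 480 = 1920
  Σ(broken) = 3540 kJ
Bonds formed (products):
  C=O: 2 × 779 = 1558
  H–H: 4 × 447 = 1788
  Σ(formed) = 3346 kJ
ΔH = Σ(broken) − Σ(formed) = 3540 − 3346 = +194 kJ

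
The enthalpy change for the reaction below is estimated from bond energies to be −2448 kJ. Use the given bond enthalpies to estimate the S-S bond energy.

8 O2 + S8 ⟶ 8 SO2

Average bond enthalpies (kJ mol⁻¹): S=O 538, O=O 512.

Let D be the S-S bond energy.
Σ(broken) = 8×512 + 8×D = 4096 + 8D
Σ(formed) = 16×538 = 8608
ΔH = Σ(broken) − Σ(formed) = (4096 + 8D) − (8608) = −4512 + 8D
Setting this equal to −2448 kJ gives 8D = 2064, so D = 258 kJ/mol.

D(S-S) ≈ 258 kJ/mol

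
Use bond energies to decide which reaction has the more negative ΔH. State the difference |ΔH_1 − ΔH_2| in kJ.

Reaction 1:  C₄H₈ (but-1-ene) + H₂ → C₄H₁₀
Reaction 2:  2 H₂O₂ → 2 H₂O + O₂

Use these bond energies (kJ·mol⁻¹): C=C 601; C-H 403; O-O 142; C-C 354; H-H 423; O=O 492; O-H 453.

Reaction 1:
  Bonds broken (reactants):
    C-C: 2 × 354 = 708
    C-H: 8 × 403 = 3224
    C=C: 1 × 601 = 601
    H-H: 1 × 423 = 423
    Σ(broken) = 4956 kJ
  Bonds formed (products):
    C-C: 3 × 354 = 1062
    C-H: 10 × 403 = 4030
    Σ(formed) = 5092 kJ
  ΔH_1 = 4956 − 5092 = −136 kJ
Reaction 2:
  Bonds broken (reactants):
    O-H: 4 × 453 = 1812
    O-O: 2 × 142 = 284
    Σ(broken) = 2096 kJ
  Bonds formed (products):
    O-H: 4 × 453 = 1812
    O=O: 1 × 492 = 492
    Σ(formed) = 2304 kJ
  ΔH_2 = 2096 − 2304 = −208 kJ
ΔH_1 − ΔH_2 = +72 kJ, so reaction 2 has the more negative ΔH; |ΔH_1 − ΔH_2| = 72 kJ.

Reaction 2, by 72 kJ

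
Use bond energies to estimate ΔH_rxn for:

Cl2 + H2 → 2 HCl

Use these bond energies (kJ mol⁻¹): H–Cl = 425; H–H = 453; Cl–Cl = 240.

Bonds broken (reactants):
  Cl–Cl: 1 × 240 = 240
  H–H: 1 × 453 = 453
  Σ(broken) = 693 kJ
Bonds formed (products):
  H–Cl: 2 × 425 = 850
  Σ(formed) = 850 kJ
ΔH = Σ(broken) − Σ(formed) = 693 − 850 = −157 kJ

ΔH ≈ −157 kJ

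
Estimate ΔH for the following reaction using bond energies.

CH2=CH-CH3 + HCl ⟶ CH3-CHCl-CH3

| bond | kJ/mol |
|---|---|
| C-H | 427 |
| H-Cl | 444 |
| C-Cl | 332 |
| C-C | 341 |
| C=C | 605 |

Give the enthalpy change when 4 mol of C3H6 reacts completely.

ΔH = −204 kJ

Bonds broken (reactants):
  C-C: 1 × 341 = 341
  C-H: 6 × 427 = 2562
  C=C: 1 × 605 = 605
  H-Cl: 1 × 444 = 444
  Σ(broken) = 3952 kJ
Bonds formed (products):
  C-C: 2 × 341 = 682
  C-Cl: 1 × 332 = 332
  C-H: 7 × 427 = 2989
  Σ(formed) = 4003 kJ
ΔH = Σ(broken) − Σ(formed) = 3952 − 4003 = −51 kJ
For 4× the reaction as written: 4 × (−51) = −204 kJ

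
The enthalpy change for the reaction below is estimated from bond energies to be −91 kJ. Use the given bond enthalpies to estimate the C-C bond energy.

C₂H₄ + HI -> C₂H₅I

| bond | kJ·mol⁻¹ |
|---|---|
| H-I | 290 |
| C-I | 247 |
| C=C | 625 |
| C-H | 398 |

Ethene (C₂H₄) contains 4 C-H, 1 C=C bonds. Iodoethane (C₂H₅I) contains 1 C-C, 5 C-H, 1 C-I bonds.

D(C-C) ≈ 361 kJ/mol

Let D be the C-C bond energy.
Σ(broken) = 4×398 + 1×625 + 1×290 = 2507
Σ(formed) = 1×D + 5×398 + 1×247 = 2237 + D
ΔH = Σ(broken) − Σ(formed) = (2507) − (2237 + D) = +270 − D
Setting this equal to −91 kJ gives D = 361 kJ/mol.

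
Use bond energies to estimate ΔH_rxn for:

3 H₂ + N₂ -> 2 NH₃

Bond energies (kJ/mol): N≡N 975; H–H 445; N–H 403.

Bonds broken (reactants):
  H–H: 3 × 445 = 1335
  N≡N: 1 × 975 = 975
  Σ(broken) = 2310 kJ
Bonds formed (products):
  N–H: 6 × 403 = 2418
  Σ(formed) = 2418 kJ
ΔH = Σ(broken) − Σ(formed) = 2310 − 2418 = −108 kJ

ΔH ≈ −108 kJ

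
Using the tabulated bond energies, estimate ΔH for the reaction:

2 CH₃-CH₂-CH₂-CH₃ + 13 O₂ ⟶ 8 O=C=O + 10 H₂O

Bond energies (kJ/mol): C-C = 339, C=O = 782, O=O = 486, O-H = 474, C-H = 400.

ΔH ≈ −5640 kJ

Bonds broken (reactants):
  C-C: 6 × 339 = 2034
  C-H: 20 × 400 = 8000
  O=O: 13 × 486 = 6318
  Σ(broken) = 16352 kJ
Bonds formed (products):
  C=O: 16 × 782 = 12512
  O-H: 20 × 474 = 9480
  Σ(formed) = 21992 kJ
ΔH = Σ(broken) − Σ(formed) = 16352 − 21992 = −5640 kJ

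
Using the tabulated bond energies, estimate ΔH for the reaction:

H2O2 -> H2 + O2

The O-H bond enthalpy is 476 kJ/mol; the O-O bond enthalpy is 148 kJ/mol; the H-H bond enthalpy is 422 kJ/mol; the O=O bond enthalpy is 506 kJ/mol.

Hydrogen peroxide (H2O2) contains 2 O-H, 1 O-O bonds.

ΔH ≈ +172 kJ

Bonds broken (reactants):
  O-H: 2 × 476 = 952
  O-O: 1 × 148 = 148
  Σ(broken) = 1100 kJ
Bonds formed (products):
  H-H: 1 × 422 = 422
  O=O: 1 × 506 = 506
  Σ(formed) = 928 kJ
ΔH = Σ(broken) − Σ(formed) = 1100 − 928 = +172 kJ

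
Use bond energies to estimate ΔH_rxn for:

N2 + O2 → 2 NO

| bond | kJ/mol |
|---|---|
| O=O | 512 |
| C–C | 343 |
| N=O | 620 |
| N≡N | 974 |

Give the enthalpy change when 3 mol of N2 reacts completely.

Bonds broken (reactants):
  N≡N: 1 × 974 = 974
  O=O: 1 × 512 = 512
  Σ(broken) = 1486 kJ
Bonds formed (products):
  N=O: 2 × 620 = 1240
  Σ(formed) = 1240 kJ
ΔH = Σ(broken) − Σ(formed) = 1486 − 1240 = +246 kJ
For 3× the reaction as written: 3 × (+246) = +738 kJ

ΔH = +738 kJ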